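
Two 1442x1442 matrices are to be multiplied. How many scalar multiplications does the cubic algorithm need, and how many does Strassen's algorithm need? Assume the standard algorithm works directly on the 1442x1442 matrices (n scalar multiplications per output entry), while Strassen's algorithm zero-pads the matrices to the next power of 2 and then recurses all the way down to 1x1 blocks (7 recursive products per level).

Matrix multiplication for 1442x1442 matrices:

Strassen's algorithm requires power-of-2 dimensions. Pad 1442x1442 to 2048x2048 (next power of 2).

Standard algorithm: 1442^3 = 2998442888 multiplications
Strassen's algorithm: 7^(log2(2048)) = 7^11 = 1977326743 multiplications
Savings: 2998442888 - 1977326743 = 1021116145 multiplications

Standard: 2998442888 multiplications (1442^3). Strassen: 1977326743 multiplications (7^11, after padding to 2048x2048). Strassen reduces 8 recursive multiplications to 7 at each level.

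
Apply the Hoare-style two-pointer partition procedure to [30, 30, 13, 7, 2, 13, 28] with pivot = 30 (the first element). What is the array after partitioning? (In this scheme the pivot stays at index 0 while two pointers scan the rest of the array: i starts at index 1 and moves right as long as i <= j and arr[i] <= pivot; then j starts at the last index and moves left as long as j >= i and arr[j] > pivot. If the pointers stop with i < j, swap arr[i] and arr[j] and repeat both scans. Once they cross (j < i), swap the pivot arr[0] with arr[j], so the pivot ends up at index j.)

Hoare-style two-pointer partition with pivot = 30:

Initial array: [30, 30, 13, 7, 2, 13, 28]

Pointers start at i = 1, j = 6.
i ends at 7, j ends at 6: the pointers have crossed (j < i), so scanning stops.

Swap pivot arr[0] with arr[6] to place pivot at position 6: [28, 30, 13, 7, 2, 13, 30]
Pivot position: 6

After partitioning with pivot 30, the array becomes [28, 30, 13, 7, 2, 13, 30]. The pivot is placed at index 6. All elements to the left of the pivot are <= 30, and all elements to the right are > 30.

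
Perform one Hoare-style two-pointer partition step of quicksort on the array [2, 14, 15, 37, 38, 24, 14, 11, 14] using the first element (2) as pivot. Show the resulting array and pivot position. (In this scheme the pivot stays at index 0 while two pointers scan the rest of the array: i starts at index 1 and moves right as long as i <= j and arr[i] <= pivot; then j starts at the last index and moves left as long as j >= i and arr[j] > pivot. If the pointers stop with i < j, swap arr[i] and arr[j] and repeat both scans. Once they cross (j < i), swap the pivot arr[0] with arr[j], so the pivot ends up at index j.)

Hoare-style two-pointer partition with pivot = 2:

Initial array: [2, 14, 15, 37, 38, 24, 14, 11, 14]

Pointers start at i = 1, j = 8.
i ends at 1, j ends at 0: the pointers have crossed (j < i), so scanning stops.

j = 0, so swapping arr[0] with arr[j] leaves the pivot at position 0: [2, 14, 15, 37, 38, 24, 14, 11, 14]
Pivot position: 0

After partitioning with pivot 2, the array becomes [2, 14, 15, 37, 38, 24, 14, 11, 14]. The pivot is placed at index 0. All elements to the left of the pivot are <= 2, and all elements to the right are > 2.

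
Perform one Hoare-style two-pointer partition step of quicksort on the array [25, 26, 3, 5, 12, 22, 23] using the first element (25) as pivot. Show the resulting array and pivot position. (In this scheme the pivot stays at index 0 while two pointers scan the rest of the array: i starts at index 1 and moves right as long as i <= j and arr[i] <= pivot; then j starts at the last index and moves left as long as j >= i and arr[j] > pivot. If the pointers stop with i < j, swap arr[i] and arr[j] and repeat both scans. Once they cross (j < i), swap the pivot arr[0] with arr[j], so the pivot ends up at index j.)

Hoare-style two-pointer partition with pivot = 25:

Initial array: [25, 26, 3, 5, 12, 22, 23]

Pointers start at i = 1, j = 6.
i stops at index 1 (arr[1]=26 > 25), j stops at index 6 (arr[6]=23 <= 25): swap arr[1] and arr[6], array becomes [25, 23, 3, 5, 12, 22, 26]
i ends at 6, j ends at 5: the pointers have crossed (j < i), so scanning stops.

Swap pivot arr[0] with arr[5] to place pivot at position 5: [22, 23, 3, 5, 12, 25, 26]
Pivot position: 5

After partitioning with pivot 25, the array becomes [22, 23, 3, 5, 12, 25, 26]. The pivot is placed at index 5. All elements to the left of the pivot are <= 25, and all elements to the right are > 25.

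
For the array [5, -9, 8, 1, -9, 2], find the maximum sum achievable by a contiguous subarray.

Using Kadane's algorithm on [5, -9, 8, 1, -9, 2]:

Scanning through the array:
Position 1 (value -9): max_ending_here = -4, max_so_far = 5
Position 2 (value 8): max_ending_here = 8, max_so_far = 8
Position 3 (value 1): max_ending_here = 9, max_so_far = 9
Position 4 (value -9): max_ending_here = 0, max_so_far = 9
Position 5 (value 2): max_ending_here = 2, max_so_far = 9

Maximum subarray: [8, 1]
Maximum sum: 9

The maximum subarray is [8, 1] with sum 9. This subarray runs from index 2 to index 3.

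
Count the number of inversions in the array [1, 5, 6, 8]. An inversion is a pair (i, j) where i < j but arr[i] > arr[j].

Finding inversions in [1, 5, 6, 8]:


Total inversions: 0

The array has 0 inversions. It is already sorted.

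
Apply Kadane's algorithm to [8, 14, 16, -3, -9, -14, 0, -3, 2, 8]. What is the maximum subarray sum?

Using Kadane's algorithm on [8, 14, 16, -3, -9, -14, 0, -3, 2, 8]:

Scanning through the array:
Position 1 (value 14): max_ending_here = 22, max_so_far = 22
Position 2 (value 16): max_ending_here = 38, max_so_far = 38
Position 3 (value -3): max_ending_here = 35, max_so_far = 38
Position 4 (value -9): max_ending_here = 26, max_so_far = 38
Position 5 (value -14): max_ending_here = 12, max_so_far = 38
Position 6 (value 0): max_ending_here = 12, max_so_far = 38
Position 7 (value -3): max_ending_here = 9, max_so_far = 38
Position 8 (value 2): max_ending_here = 11, max_so_far = 38
Position 9 (value 8): max_ending_here = 19, max_so_far = 38

Maximum subarray: [8, 14, 16]
Maximum sum: 38

The maximum subarray is [8, 14, 16] with sum 38. This subarray runs from index 0 to index 2.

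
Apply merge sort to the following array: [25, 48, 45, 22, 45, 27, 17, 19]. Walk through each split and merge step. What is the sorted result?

Merge sort trace:

Split: [25, 48, 45, 22, 45, 27, 17, 19] -> [25, 48, 45, 22] and [45, 27, 17, 19]
  Split: [25, 48, 45, 22] -> [25, 48] and [45, 22]
    Split: [25, 48] -> [25] and [48]
    Merge: [25] + [48] -> [25, 48]
    Split: [45, 22] -> [45] and [22]
    Merge: [45] + [22] -> [22, 45]
  Merge: [25, 48] + [22, 45] -> [22, 25, 45, 48]
  Split: [45, 27, 17, 19] -> [45, 27] and [17, 19]
    Split: [45, 27] -> [45] and [27]
    Merge: [45] + [27] -> [27, 45]
    Split: [17, 19] -> [17] and [19]
    Merge: [17] + [19] -> [17, 19]
  Merge: [27, 45] + [17, 19] -> [17, 19, 27, 45]
Merge: [22, 25, 45, 48] + [17, 19, 27, 45] -> [17, 19, 22, 25, 27, 45, 45, 48]

Final sorted array: [17, 19, 22, 25, 27, 45, 45, 48]

The merge sort proceeds by recursively splitting the array and merging sorted halves.
After all merges, the sorted array is [17, 19, 22, 25, 27, 45, 45, 48].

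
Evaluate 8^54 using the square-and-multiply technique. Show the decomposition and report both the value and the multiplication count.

Computing 8^54 by squaring (build up from 8^1; each line after the first costs one multiplication):

8^1 = 8
8^2 = (8^1)^2 = 8^2 = 64
8^3 = 8 * 8^2 = 8 * 64 = 512
8^6 = (8^3)^2 = 512^2 = 262144
8^12 = (8^6)^2 = 262144^2 = 68719476736
8^13 = 8 * 8^12 = 8 * 68719476736 = 549755813888
8^26 = (8^13)^2 = 549755813888^2 = 302231454903657293676544
8^27 = 8 * 8^26 = 8 * 302231454903657293676544 = 2417851639229258349412352
8^54 = (8^27)^2 = 2417851639229258349412352^2 = 5846006549323611672814739330865132078623730171904

Result: 5846006549323611672814739330865132078623730171904
Multiplications needed: 8 (8 lines after 8^1)

8^54 = 5846006549323611672814739330865132078623730171904. Using exponentiation by squaring, this requires 8 multiplications. The key idea: if the exponent is even, square the half-power; if odd, multiply by the base once.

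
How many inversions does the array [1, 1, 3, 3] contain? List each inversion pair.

Finding inversions in [1, 1, 3, 3]:


Total inversions: 0

The array has 0 inversions. It is already sorted.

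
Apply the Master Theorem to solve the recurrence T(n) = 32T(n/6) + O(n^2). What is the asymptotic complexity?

Master Theorem for T(n) = 32T(n/6) + O(n^2):

a = 32, b = 6, c = 2
log_b(a) = log_6(32) = 1.9343

Case 3: c = 2 > log_6(32) = 1.9343
T(n) = O(n^2) = O(n^2)

For T(n) = 32T(n/6) + O(n^2): log_6(32) = 1.9343. This is Case 3 of the Master Theorem (c > log_b(a), work dominated by root), giving O(n^2).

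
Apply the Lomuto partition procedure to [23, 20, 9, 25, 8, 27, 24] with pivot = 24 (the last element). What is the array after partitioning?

Lomuto partition with pivot = 24:

Initial array: [23, 20, 9, 25, 8, 27, 24]

arr[0]=23 <= 24: swap with position 0, array becomes [23, 20, 9, 25, 8, 27, 24]
arr[1]=20 <= 24: swap with position 1, array becomes [23, 20, 9, 25, 8, 27, 24]
arr[2]=9 <= 24: swap with position 2, array becomes [23, 20, 9, 25, 8, 27, 24]
arr[3]=25 > 24: no swap
arr[4]=8 <= 24: swap with position 3, array becomes [23, 20, 9, 8, 25, 27, 24]
arr[5]=27 > 24: no swap

Place pivot at position 4: [23, 20, 9, 8, 24, 27, 25]
Pivot position: 4

After partitioning with pivot 24, the array becomes [23, 20, 9, 8, 24, 27, 25]. The pivot is placed at index 4. All elements to the left of the pivot are <= 24, and all elements to the right are > 24.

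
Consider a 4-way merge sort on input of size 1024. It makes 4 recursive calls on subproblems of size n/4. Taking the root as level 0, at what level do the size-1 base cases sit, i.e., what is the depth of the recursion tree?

For divide and conquer with division factor 4:

Problem sizes at each level:
Level 0: 1024
Level 1: 256
Level 2: 64
Level 3: 16
Level 4: 4
Level 5: 1

The root is level 0 and the size-1 base case is level 5 (the tree spans levels 0 through 5, i.e. 6 levels counting the root), so the depth is the number of divisions: log_4(1024) = 5

The recursion tree depth is log_4(1024) = 5. At each level, the problem size is divided by 4, so it takes 5 divisions to reduce to a base case of size 1. The algorithm makes 4 recursive calls at each level.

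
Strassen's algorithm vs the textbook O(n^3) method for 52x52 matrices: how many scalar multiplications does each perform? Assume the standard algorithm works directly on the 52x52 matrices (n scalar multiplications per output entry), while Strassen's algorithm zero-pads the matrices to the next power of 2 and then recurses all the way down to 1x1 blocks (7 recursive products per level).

Matrix multiplication for 52x52 matrices:

Strassen's algorithm requires power-of-2 dimensions. Pad 52x52 to 64x64 (next power of 2).

Standard algorithm: 52^3 = 140608 multiplications
Strassen's algorithm: 7^(log2(64)) = 7^6 = 117649 multiplications
Savings: 140608 - 117649 = 22959 multiplications

Standard: 140608 multiplications (52^3). Strassen: 117649 multiplications (7^6, after padding to 64x64). Strassen reduces 8 recursive multiplications to 7 at each level.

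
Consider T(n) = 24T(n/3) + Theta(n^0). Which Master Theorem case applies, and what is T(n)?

Master Theorem for T(n) = 24T(n/3) + O(n^0):

a = 24, b = 3, c = 0
log_b(a) = log_3(24) = 2.8928

Case 1: c = 0 < log_3(24) = 2.8928
T(n) = O(n^(log_3 24))

For T(n) = 24T(n/3) + O(n^0): log_3(24) = 2.8928. This is Case 1 of the Master Theorem (c < log_b(a), work dominated by leaves), giving O(n^(log_3 24)).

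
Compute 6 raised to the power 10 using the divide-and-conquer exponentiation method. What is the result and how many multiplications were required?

Computing 6^10 by squaring (build up from 6^1; each line after the first costs one multiplication):

6^1 = 6
6^2 = (6^1)^2 = 6^2 = 36
6^4 = (6^2)^2 = 36^2 = 1296
6^5 = 6 * 6^4 = 6 * 1296 = 7776
6^10 = (6^5)^2 = 7776^2 = 60466176

Result: 60466176
Multiplications needed: 4 (4 lines after 6^1)

6^10 = 60466176. Using exponentiation by squaring, this requires 4 multiplications. The key idea: if the exponent is even, square the half-power; if odd, multiply by the base once.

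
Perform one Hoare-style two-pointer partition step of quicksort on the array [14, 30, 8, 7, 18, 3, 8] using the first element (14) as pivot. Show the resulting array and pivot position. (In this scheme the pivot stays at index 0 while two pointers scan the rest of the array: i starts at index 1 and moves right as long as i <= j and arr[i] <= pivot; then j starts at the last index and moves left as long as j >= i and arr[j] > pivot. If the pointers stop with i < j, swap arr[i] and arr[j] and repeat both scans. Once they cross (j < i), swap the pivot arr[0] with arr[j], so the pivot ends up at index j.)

Hoare-style two-pointer partition with pivot = 14:

Initial array: [14, 30, 8, 7, 18, 3, 8]

Pointers start at i = 1, j = 6.
i stops at index 1 (arr[1]=30 > 14), j stops at index 6 (arr[6]=8 <= 14): swap arr[1] and arr[6], array becomes [14, 8, 8, 7, 18, 3, 30]
i stops at index 4 (arr[4]=18 > 14), j stops at index 5 (arr[5]=3 <= 14): swap arr[4] and arr[5], array becomes [14, 8, 8, 7, 3, 18, 30]
i ends at 5, j ends at 4: the pointers have crossed (j < i), so scanning stops.

Swap pivot arr[0] with arr[4] to place pivot at position 4: [3, 8, 8, 7, 14, 18, 30]
Pivot position: 4

After partitioning with pivot 14, the array becomes [3, 8, 8, 7, 14, 18, 30]. The pivot is placed at index 4. All elements to the left of the pivot are <= 14, and all elements to the right are > 14.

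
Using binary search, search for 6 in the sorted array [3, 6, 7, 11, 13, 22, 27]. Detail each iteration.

Binary search for 6 in [3, 6, 7, 11, 13, 22, 27]:

lo=0, hi=6, mid=3, arr[mid]=11 -> 11 > 6, search left half
lo=0, hi=2, mid=1, arr[mid]=6 -> Found target at index 1!

Binary search finds 6 at index 1 after 2 comparisons. The search repeatedly halves the search space by comparing with the middle element.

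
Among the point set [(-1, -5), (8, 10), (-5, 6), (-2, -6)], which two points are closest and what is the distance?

Computing all pairwise distances among 4 points:

d((-1, -5), (8, 10)) = 17.4929
d((-1, -5), (-5, 6)) = 11.7047
d((-1, -5), (-2, -6)) = 1.4142 <-- minimum
d((8, 10), (-5, 6)) = 13.6015
d((8, 10), (-2, -6)) = 18.868
d((-5, 6), (-2, -6)) = 12.3693

Closest pair: (-1, -5) and (-2, -6) with distance 1.4142

The closest pair is (-1, -5) and (-2, -6) with Euclidean distance 1.4142. For 4 points, brute-force pairwise comparison is shown above. For large n, the divide-and-conquer algorithm (sort by x, recurse on halves, check the dividing strip) achieves O(n log n).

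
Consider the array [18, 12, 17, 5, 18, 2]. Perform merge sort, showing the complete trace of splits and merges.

Merge sort trace:

Split: [18, 12, 17, 5, 18, 2] -> [18, 12, 17] and [5, 18, 2]
  Split: [18, 12, 17] -> [18] and [12, 17]
    Split: [12, 17] -> [12] and [17]
    Merge: [12] + [17] -> [12, 17]
  Merge: [18] + [12, 17] -> [12, 17, 18]
  Split: [5, 18, 2] -> [5] and [18, 2]
    Split: [18, 2] -> [18] and [2]
    Merge: [18] + [2] -> [2, 18]
  Merge: [5] + [2, 18] -> [2, 5, 18]
Merge: [12, 17, 18] + [2, 5, 18] -> [2, 5, 12, 17, 18, 18]

Final sorted array: [2, 5, 12, 17, 18, 18]

The merge sort proceeds by recursively splitting the array and merging sorted halves.
After all merges, the sorted array is [2, 5, 12, 17, 18, 18].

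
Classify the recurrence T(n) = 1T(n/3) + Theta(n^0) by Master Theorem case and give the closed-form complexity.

Master Theorem for T(n) = 1T(n/3) + O(n^0):

a = 1, b = 3, c = 0
log_b(a) = log_3(1) = 0.0000

Case 2: c = 0 = log_3(1) = 0.0000
T(n) = O(n^0 log n) = O(log n)

For T(n) = 1T(n/3) + O(n^0): log_3(1) = 0.0000. This is Case 2 of the Master Theorem (c = log_b(a), equal work at all levels), giving O(log n).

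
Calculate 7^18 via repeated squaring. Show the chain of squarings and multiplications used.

Computing 7^18 by squaring (build up from 7^1; each line after the first costs one multiplication):

7^1 = 7
7^2 = (7^1)^2 = 7^2 = 49
7^4 = (7^2)^2 = 49^2 = 2401
7^8 = (7^4)^2 = 2401^2 = 5764801
7^9 = 7 * 7^8 = 7 * 5764801 = 40353607
7^18 = (7^9)^2 = 40353607^2 = 1628413597910449

Result: 1628413597910449
Multiplications needed: 5 (5 lines after 7^1)

7^18 = 1628413597910449. Using exponentiation by squaring, this requires 5 multiplications. The key idea: if the exponent is even, square the half-power; if odd, multiply by the base once.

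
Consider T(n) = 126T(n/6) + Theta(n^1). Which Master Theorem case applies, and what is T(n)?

Master Theorem for T(n) = 126T(n/6) + O(n^1):

a = 126, b = 6, c = 1
log_b(a) = log_6(126) = 2.6992

Case 1: c = 1 < log_6(126) = 2.6992
T(n) = O(n^(log_6 126))

For T(n) = 126T(n/6) + O(n^1): log_6(126) = 2.6992. This is Case 1 of the Master Theorem (c < log_b(a), work dominated by leaves), giving O(n^(log_6 126)).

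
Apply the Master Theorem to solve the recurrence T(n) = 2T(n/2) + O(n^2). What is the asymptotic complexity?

Master Theorem for T(n) = 2T(n/2) + O(n^2):

a = 2, b = 2, c = 2
log_b(a) = log_2(2) = 1.0000

Case 3: c = 2 > log_2(2) = 1.0000
T(n) = O(n^2) = O(n^2)

For T(n) = 2T(n/2) + O(n^2): log_2(2) = 1.0000. This is Case 3 of the Master Theorem (c > log_b(a), work dominated by root), giving O(n^2).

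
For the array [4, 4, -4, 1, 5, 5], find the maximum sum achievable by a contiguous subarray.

Using Kadane's algorithm on [4, 4, -4, 1, 5, 5]:

Scanning through the array:
Position 1 (value 4): max_ending_here = 8, max_so_far = 8
Position 2 (value -4): max_ending_here = 4, max_so_far = 8
Position 3 (value 1): max_ending_here = 5, max_so_far = 8
Position 4 (value 5): max_ending_here = 10, max_so_far = 10
Position 5 (value 5): max_ending_here = 15, max_so_far = 15

Maximum subarray: [4, 4, -4, 1, 5, 5]
Maximum sum: 15

The maximum subarray is [4, 4, -4, 1, 5, 5] with sum 15. This subarray runs from index 0 to index 5.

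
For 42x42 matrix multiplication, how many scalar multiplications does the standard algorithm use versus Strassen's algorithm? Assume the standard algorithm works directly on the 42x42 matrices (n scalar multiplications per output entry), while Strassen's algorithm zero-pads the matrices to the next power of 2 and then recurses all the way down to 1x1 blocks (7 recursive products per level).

Matrix multiplication for 42x42 matrices:

Strassen's algorithm requires power-of-2 dimensions. Pad 42x42 to 64x64 (next power of 2).

Standard algorithm: 42^3 = 74088 multiplications
Strassen's algorithm: 7^(log2(64)) = 7^6 = 117649 multiplications
Difference: 74088 - 117649 = -43561 (Strassen uses MORE here due to padding overhead — for small or just-over-power-of-2 n, padding can outweigh the per-level savings)

Standard: 74088 multiplications (42^3). Strassen: 117649 multiplications (7^6, after padding to 64x64). Strassen reduces 8 recursive multiplications to 7 at each level.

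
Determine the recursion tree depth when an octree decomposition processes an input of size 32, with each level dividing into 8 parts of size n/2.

For divide and conquer with division factor 2:

Problem sizes at each level:
Level 0: 32
Level 1: 16
Level 2: 8
Level 3: 4
Level 4: 2
Level 5: 1

The root is level 0 and the size-1 base case is level 5 (the tree spans levels 0 through 5, i.e. 6 levels counting the root), so the depth is the number of divisions: log_2(32) = 5

The recursion tree depth is log_2(32) = 5. At each level, the problem size is divided by 2, so it takes 5 divisions to reduce to a base case of size 1. The algorithm makes 8 recursive calls at each level.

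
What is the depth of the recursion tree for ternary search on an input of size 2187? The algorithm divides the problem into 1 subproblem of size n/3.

For divide and conquer with division factor 3:

Problem sizes at each level:
Level 0: 2187
Level 1: 729
Level 2: 243
Level 3: 81
Level 4: 27
Level 5: 9
Level 6: 3
Level 7: 1

The root is level 0 and the size-1 base case is level 7 (the tree spans levels 0 through 7, i.e. 8 levels counting the root), so the depth is the number of divisions: log_3(2187) = 7

The recursion tree depth is log_3(2187) = 7. At each level, the problem size is divided by 3, so it takes 7 divisions to reduce to a base case of size 1. The algorithm makes 1 recursive call at each level.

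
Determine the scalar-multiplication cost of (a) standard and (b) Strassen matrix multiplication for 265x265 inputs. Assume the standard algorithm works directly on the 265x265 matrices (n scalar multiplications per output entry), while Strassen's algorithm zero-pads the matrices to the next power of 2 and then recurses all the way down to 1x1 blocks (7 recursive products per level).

Matrix multiplication for 265x265 matrices:

Strassen's algorithm requires power-of-2 dimensions. Pad 265x265 to 512x512 (next power of 2).

Standard algorithm: 265^3 = 18609625 multiplications
Strassen's algorithm: 7^(log2(512)) = 7^9 = 40353607 multiplications
Difference: 18609625 - 40353607 = -21743982 (Strassen uses MORE here due to padding overhead — for small or just-over-power-of-2 n, padding can outweigh the per-level savings)

Standard: 18609625 multiplications (265^3). Strassen: 40353607 multiplications (7^9, after padding to 512x512). Strassen reduces 8 recursive multiplications to 7 at each level.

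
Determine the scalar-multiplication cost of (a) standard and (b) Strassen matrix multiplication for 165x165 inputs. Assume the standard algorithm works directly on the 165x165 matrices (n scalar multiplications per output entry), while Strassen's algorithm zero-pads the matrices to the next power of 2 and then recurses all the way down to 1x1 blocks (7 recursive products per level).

Matrix multiplication for 165x165 matrices:

Strassen's algorithm requires power-of-2 dimensions. Pad 165x165 to 256x256 (next power of 2).

Standard algorithm: 165^3 = 4492125 multiplications
Strassen's algorithm: 7^(log2(256)) = 7^8 = 5764801 multiplications
Difference: 4492125 - 5764801 = -1272676 (Strassen uses MORE here due to padding overhead — for small or just-over-power-of-2 n, padding can outweigh the per-level savings)

Standard: 4492125 multiplications (165^3). Strassen: 5764801 multiplications (7^8, after padding to 256x256). Strassen reduces 8 recursive multiplications to 7 at each level.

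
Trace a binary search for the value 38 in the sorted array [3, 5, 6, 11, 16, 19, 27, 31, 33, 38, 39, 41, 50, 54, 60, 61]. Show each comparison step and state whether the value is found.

Binary search for 38 in [3, 5, 6, 11, 16, 19, 27, 31, 33, 38, 39, 41, 50, 54, 60, 61]:

lo=0, hi=15, mid=7, arr[mid]=31 -> 31 < 38, search right half
lo=8, hi=15, mid=11, arr[mid]=41 -> 41 > 38, search left half
lo=8, hi=10, mid=9, arr[mid]=38 -> Found target at index 9!

Binary search finds 38 at index 9 after 3 comparisons. The search repeatedly halves the search space by comparing with the middle element.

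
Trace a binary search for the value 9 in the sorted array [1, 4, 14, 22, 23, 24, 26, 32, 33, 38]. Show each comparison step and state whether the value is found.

Binary search for 9 in [1, 4, 14, 22, 23, 24, 26, 32, 33, 38]:

lo=0, hi=9, mid=4, arr[mid]=23 -> 23 > 9, search left half
lo=0, hi=3, mid=1, arr[mid]=4 -> 4 < 9, search right half
lo=2, hi=3, mid=2, arr[mid]=14 -> 14 > 9, search left half
lo=2 > hi=1, target 9 not found

Binary search determines that 9 is not in the array after 3 comparisons. The search space was exhausted without finding the target.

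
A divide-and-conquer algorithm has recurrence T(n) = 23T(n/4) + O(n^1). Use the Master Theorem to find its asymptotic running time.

Master Theorem for T(n) = 23T(n/4) + O(n^1):

a = 23, b = 4, c = 1
log_b(a) = log_4(23) = 2.2618

Case 1: c = 1 < log_4(23) = 2.2618
T(n) = O(n^(log_4 23))

For T(n) = 23T(n/4) + O(n^1): log_4(23) = 2.2618. This is Case 1 of the Master Theorem (c < log_b(a), work dominated by leaves), giving O(n^(log_4 23)).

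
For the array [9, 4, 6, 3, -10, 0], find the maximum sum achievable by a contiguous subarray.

Using Kadane's algorithm on [9, 4, 6, 3, -10, 0]:

Scanning through the array:
Position 1 (value 4): max_ending_here = 13, max_so_far = 13
Position 2 (value 6): max_ending_here = 19, max_so_far = 19
Position 3 (value 3): max_ending_here = 22, max_so_far = 22
Position 4 (value -10): max_ending_here = 12, max_so_far = 22
Position 5 (value 0): max_ending_here = 12, max_so_far = 22

Maximum subarray: [9, 4, 6, 3]
Maximum sum: 22

The maximum subarray is [9, 4, 6, 3] with sum 22. This subarray runs from index 0 to index 3.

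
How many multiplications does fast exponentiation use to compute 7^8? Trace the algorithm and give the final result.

Computing 7^8 by squaring (build up from 7^1; each line after the first costs one multiplication):

7^1 = 7
7^2 = (7^1)^2 = 7^2 = 49
7^4 = (7^2)^2 = 49^2 = 2401
7^8 = (7^4)^2 = 2401^2 = 5764801

Result: 5764801
Multiplications needed: 3 (3 lines after 7^1)

7^8 = 5764801. Using exponentiation by squaring, this requires 3 multiplications. The key idea: if the exponent is even, square the half-power; if odd, multiply by the base once.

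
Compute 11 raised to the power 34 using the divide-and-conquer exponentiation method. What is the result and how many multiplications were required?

Computing 11^34 by squaring (build up from 11^1; each line after the first costs one multiplication):

11^1 = 11
11^2 = (11^1)^2 = 11^2 = 121
11^4 = (11^2)^2 = 121^2 = 14641
11^8 = (11^4)^2 = 14641^2 = 214358881
11^16 = (11^8)^2 = 214358881^2 = 45949729863572161
11^17 = 11 * 11^16 = 11 * 45949729863572161 = 505447028499293771
11^34 = (11^17)^2 = 505447028499293771^2 = 255476698618765889551019445759400441

Result: 255476698618765889551019445759400441
Multiplications needed: 6 (6 lines after 11^1)

11^34 = 255476698618765889551019445759400441. Using exponentiation by squaring, this requires 6 multiplications. The key idea: if the exponent is even, square the half-power; if odd, multiply by the base once.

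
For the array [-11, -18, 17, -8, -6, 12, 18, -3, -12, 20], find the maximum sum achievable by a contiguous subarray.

Using Kadane's algorithm on [-11, -18, 17, -8, -6, 12, 18, -3, -12, 20]:

Scanning through the array:
Position 1 (value -18): max_ending_here = -18, max_so_far = -11
Position 2 (value 17): max_ending_here = 17, max_so_far = 17
Position 3 (value -8): max_ending_here = 9, max_so_far = 17
Position 4 (value -6): max_ending_here = 3, max_so_far = 17
Position 5 (value 12): max_ending_here = 15, max_so_far = 17
Position 6 (value 18): max_ending_here = 33, max_so_far = 33
Position 7 (value -3): max_ending_here = 30, max_so_far = 33
Position 8 (value -12): max_ending_here = 18, max_so_far = 33
Position 9 (value 20): max_ending_here = 38, max_so_far = 38

Maximum subarray: [17, -8, -6, 12, 18, -3, -12, 20]
Maximum sum: 38

The maximum subarray is [17, -8, -6, 12, 18, -3, -12, 20] with sum 38. This subarray runs from index 2 to index 9.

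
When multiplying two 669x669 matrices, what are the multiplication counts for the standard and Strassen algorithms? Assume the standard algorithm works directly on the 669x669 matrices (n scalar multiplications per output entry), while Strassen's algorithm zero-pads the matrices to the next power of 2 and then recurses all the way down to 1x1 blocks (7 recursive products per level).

Matrix multiplication for 669x669 matrices:

Strassen's algorithm requires power-of-2 dimensions. Pad 669x669 to 1024x1024 (next power of 2).

Standard algorithm: 669^3 = 299418309 multiplications
Strassen's algorithm: 7^(log2(1024)) = 7^10 = 282475249 multiplications
Savings: 299418309 - 282475249 = 16943060 multiplications

Standard: 299418309 multiplications (669^3). Strassen: 282475249 multiplications (7^10, after padding to 1024x1024). Strassen reduces 8 recursive multiplications to 7 at each level.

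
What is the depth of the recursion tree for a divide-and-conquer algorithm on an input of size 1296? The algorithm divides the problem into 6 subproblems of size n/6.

For divide and conquer with division factor 6:

Problem sizes at each level:
Level 0: 1296
Level 1: 216
Level 2: 36
Level 3: 6
Level 4: 1

The root is level 0 and the size-1 base case is level 4 (the tree spans levels 0 through 4, i.e. 5 levels counting the root), so the depth is the number of divisions: log_6(1296) = 4

The recursion tree depth is log_6(1296) = 4. At each level, the problem size is divided by 6, so it takes 4 divisions to reduce to a base case of size 1. The algorithm makes 6 recursive calls at each level.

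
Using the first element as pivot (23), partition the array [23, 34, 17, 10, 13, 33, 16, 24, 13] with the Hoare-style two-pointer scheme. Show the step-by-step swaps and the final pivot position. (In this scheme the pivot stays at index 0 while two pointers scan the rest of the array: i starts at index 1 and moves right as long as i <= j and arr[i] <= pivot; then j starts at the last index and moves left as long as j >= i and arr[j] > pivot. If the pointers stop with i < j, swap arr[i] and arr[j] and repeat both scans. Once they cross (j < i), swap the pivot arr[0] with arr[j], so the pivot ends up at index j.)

Hoare-style two-pointer partition with pivot = 23:

Initial array: [23, 34, 17, 10, 13, 33, 16, 24, 13]

Pointers start at i = 1, j = 8.
i stops at index 1 (arr[1]=34 > 23), j stops at index 8 (arr[8]=13 <= 23): swap arr[1] and arr[8], array becomes [23, 13, 17, 10, 13, 33, 16, 24, 34]
i stops at index 5 (arr[5]=33 > 23), j stops at index 6 (arr[6]=16 <= 23): swap arr[5] and arr[6], array becomes [23, 13, 17, 10, 13, 16, 33, 24, 34]
i ends at 6, j ends at 5: the pointers have crossed (j < i), so scanning stops.

Swap pivot arr[0] with arr[5] to place pivot at position 5: [16, 13, 17, 10, 13, 23, 33, 24, 34]
Pivot position: 5

After partitioning with pivot 23, the array becomes [16, 13, 17, 10, 13, 23, 33, 24, 34]. The pivot is placed at index 5. All elements to the left of the pivot are <= 23, and all elements to the right are > 23.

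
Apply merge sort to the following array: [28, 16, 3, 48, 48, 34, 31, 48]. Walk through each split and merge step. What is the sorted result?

Merge sort trace:

Split: [28, 16, 3, 48, 48, 34, 31, 48] -> [28, 16, 3, 48] and [48, 34, 31, 48]
  Split: [28, 16, 3, 48] -> [28, 16] and [3, 48]
    Split: [28, 16] -> [28] and [16]
    Merge: [28] + [16] -> [16, 28]
    Split: [3, 48] -> [3] and [48]
    Merge: [3] + [48] -> [3, 48]
  Merge: [16, 28] + [3, 48] -> [3, 16, 28, 48]
  Split: [48, 34, 31, 48] -> [48, 34] and [31, 48]
    Split: [48, 34] -> [48] and [34]
    Merge: [48] + [34] -> [34, 48]
    Split: [31, 48] -> [31] and [48]
    Merge: [31] + [48] -> [31, 48]
  Merge: [34, 48] + [31, 48] -> [31, 34, 48, 48]
Merge: [3, 16, 28, 48] + [31, 34, 48, 48] -> [3, 16, 28, 31, 34, 48, 48, 48]

Final sorted array: [3, 16, 28, 31, 34, 48, 48, 48]

The merge sort proceeds by recursively splitting the array and merging sorted halves.
After all merges, the sorted array is [3, 16, 28, 31, 34, 48, 48, 48].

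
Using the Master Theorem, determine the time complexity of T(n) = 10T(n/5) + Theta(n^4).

Master Theorem for T(n) = 10T(n/5) + O(n^4):

a = 10, b = 5, c = 4
log_b(a) = log_5(10) = 1.4307

Case 3: c = 4 > log_5(10) = 1.4307
T(n) = O(n^4) = O(n^4)

For T(n) = 10T(n/5) + O(n^4): log_5(10) = 1.4307. This is Case 3 of the Master Theorem (c > log_b(a), work dominated by root), giving O(n^4).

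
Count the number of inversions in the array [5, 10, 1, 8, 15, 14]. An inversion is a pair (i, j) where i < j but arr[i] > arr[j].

Finding inversions in [5, 10, 1, 8, 15, 14]:

(0, 2): arr[0]=5 > arr[2]=1
(1, 2): arr[1]=10 > arr[2]=1
(1, 3): arr[1]=10 > arr[3]=8
(4, 5): arr[4]=15 > arr[5]=14

Total inversions: 4

The array has 4 inversion(s): (0,2), (1,2), (1,3), (4,5). Each pair (i,j) satisfies i < j and arr[i] > arr[j].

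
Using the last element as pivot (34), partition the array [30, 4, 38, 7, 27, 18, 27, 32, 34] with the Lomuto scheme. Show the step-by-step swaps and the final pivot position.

Lomuto partition with pivot = 34:

Initial array: [30, 4, 38, 7, 27, 18, 27, 32, 34]

arr[0]=30 <= 34: swap with position 0, array becomes [30, 4, 38, 7, 27, 18, 27, 32, 34]
arr[1]=4 <= 34: swap with position 1, array becomes [30, 4, 38, 7, 27, 18, 27, 32, 34]
arr[2]=38 > 34: no swap
arr[3]=7 <= 34: swap with position 2, array becomes [30, 4, 7, 38, 27, 18, 27, 32, 34]
arr[4]=27 <= 34: swap with position 3, array becomes [30, 4, 7, 27, 38, 18, 27, 32, 34]
arr[5]=18 <= 34: swap with position 4, array becomes [30, 4, 7, 27, 18, 38, 27, 32, 34]
arr[6]=27 <= 34: swap with position 5, array becomes [30, 4, 7, 27, 18, 27, 38, 32, 34]
arr[7]=32 <= 34: swap with position 6, array becomes [30, 4, 7, 27, 18, 27, 32, 38, 34]

Place pivot at position 7: [30, 4, 7, 27, 18, 27, 32, 34, 38]
Pivot position: 7

After partitioning with pivot 34, the array becomes [30, 4, 7, 27, 18, 27, 32, 34, 38]. The pivot is placed at index 7. All elements to the left of the pivot are <= 34, and all elements to the right are > 34.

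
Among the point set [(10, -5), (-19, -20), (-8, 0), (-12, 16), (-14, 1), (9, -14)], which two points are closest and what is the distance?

Computing all pairwise distances among 6 points:

d((10, -5), (-19, -20)) = 32.6497
d((10, -5), (-8, 0)) = 18.6815
d((10, -5), (-12, 16)) = 30.4138
d((10, -5), (-14, 1)) = 24.7386
d((10, -5), (9, -14)) = 9.0554
d((-19, -20), (-8, 0)) = 22.8254
d((-19, -20), (-12, 16)) = 36.6742
d((-19, -20), (-14, 1)) = 21.587
d((-19, -20), (9, -14)) = 28.6356
d((-8, 0), (-12, 16)) = 16.4924
d((-8, 0), (-14, 1)) = 6.0828 <-- minimum
d((-8, 0), (9, -14)) = 22.0227
d((-12, 16), (-14, 1)) = 15.1327
d((-12, 16), (9, -14)) = 36.6197
d((-14, 1), (9, -14)) = 27.4591

Closest pair: (-8, 0) and (-14, 1) with distance 6.0828

The closest pair is (-8, 0) and (-14, 1) with Euclidean distance 6.0828. For 6 points, brute-force pairwise comparison is shown above. For large n, the divide-and-conquer algorithm (sort by x, recurse on halves, check the dividing strip) achieves O(n log n).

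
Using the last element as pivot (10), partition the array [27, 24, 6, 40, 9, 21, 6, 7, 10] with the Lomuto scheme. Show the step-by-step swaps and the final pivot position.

Lomuto partition with pivot = 10:

Initial array: [27, 24, 6, 40, 9, 21, 6, 7, 10]

arr[0]=27 > 10: no swap
arr[1]=24 > 10: no swap
arr[2]=6 <= 10: swap with position 0, array becomes [6, 24, 27, 40, 9, 21, 6, 7, 10]
arr[3]=40 > 10: no swap
arr[4]=9 <= 10: swap with position 1, array becomes [6, 9, 27, 40, 24, 21, 6, 7, 10]
arr[5]=21 > 10: no swap
arr[6]=6 <= 10: swap with position 2, array becomes [6, 9, 6, 40, 24, 21, 27, 7, 10]
arr[7]=7 <= 10: swap with position 3, array becomes [6, 9, 6, 7, 24, 21, 27, 40, 10]

Place pivot at position 4: [6, 9, 6, 7, 10, 21, 27, 40, 24]
Pivot position: 4

After partitioning with pivot 10, the array becomes [6, 9, 6, 7, 10, 21, 27, 40, 24]. The pivot is placed at index 4. All elements to the left of the pivot are <= 10, and all elements to the right are > 10.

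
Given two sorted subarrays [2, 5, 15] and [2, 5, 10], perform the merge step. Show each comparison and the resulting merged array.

Merging process:

Compare 2 vs 2: take 2 from left. Merged: [2]
Compare 5 vs 2: take 2 from right. Merged: [2, 2]
Compare 5 vs 5: take 5 from left. Merged: [2, 2, 5]
Compare 15 vs 5: take 5 from right. Merged: [2, 2, 5, 5]
Compare 15 vs 10: take 10 from right. Merged: [2, 2, 5, 5, 10]
Append remaining from left: [15]. Merged: [2, 2, 5, 5, 10, 15]

Final merged array: [2, 2, 5, 5, 10, 15]
Total comparisons: 5

The merged array is [2, 2, 5, 5, 10, 15], requiring 5 comparisons. The merge step runs in O(n) time where n is the total number of elements.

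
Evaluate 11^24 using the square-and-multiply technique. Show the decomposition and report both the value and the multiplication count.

Computing 11^24 by squaring (build up from 11^1; each line after the first costs one multiplication):

11^1 = 11
11^2 = (11^1)^2 = 11^2 = 121
11^3 = 11 * 11^2 = 11 * 121 = 1331
11^6 = (11^3)^2 = 1331^2 = 1771561
11^12 = (11^6)^2 = 1771561^2 = 3138428376721
11^24 = (11^12)^2 = 3138428376721^2 = 9849732675807611094711841

Result: 9849732675807611094711841
Multiplications needed: 5 (5 lines after 11^1)

11^24 = 9849732675807611094711841. Using exponentiation by squaring, this requires 5 multiplications. The key idea: if the exponent is even, square the half-power; if odd, multiply by the base once.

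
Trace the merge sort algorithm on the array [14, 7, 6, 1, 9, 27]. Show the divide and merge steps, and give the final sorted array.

Merge sort trace:

Split: [14, 7, 6, 1, 9, 27] -> [14, 7, 6] and [1, 9, 27]
  Split: [14, 7, 6] -> [14] and [7, 6]
    Split: [7, 6] -> [7] and [6]
    Merge: [7] + [6] -> [6, 7]
  Merge: [14] + [6, 7] -> [6, 7, 14]
  Split: [1, 9, 27] -> [1] and [9, 27]
    Split: [9, 27] -> [9] and [27]
    Merge: [9] + [27] -> [9, 27]
  Merge: [1] + [9, 27] -> [1, 9, 27]
Merge: [6, 7, 14] + [1, 9, 27] -> [1, 6, 7, 9, 14, 27]

Final sorted array: [1, 6, 7, 9, 14, 27]

The merge sort proceeds by recursively splitting the array and merging sorted halves.
After all merges, the sorted array is [1, 6, 7, 9, 14, 27].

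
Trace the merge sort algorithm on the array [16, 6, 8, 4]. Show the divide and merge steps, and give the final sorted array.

Merge sort trace:

Split: [16, 6, 8, 4] -> [16, 6] and [8, 4]
  Split: [16, 6] -> [16] and [6]
  Merge: [16] + [6] -> [6, 16]
  Split: [8, 4] -> [8] and [4]
  Merge: [8] + [4] -> [4, 8]
Merge: [6, 16] + [4, 8] -> [4, 6, 8, 16]

Final sorted array: [4, 6, 8, 16]

The merge sort proceeds by recursively splitting the array and merging sorted halves.
After all merges, the sorted array is [4, 6, 8, 16].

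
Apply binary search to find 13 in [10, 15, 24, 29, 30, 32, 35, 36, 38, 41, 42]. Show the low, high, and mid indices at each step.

Binary search for 13 in [10, 15, 24, 29, 30, 32, 35, 36, 38, 41, 42]:

lo=0, hi=10, mid=5, arr[mid]=32 -> 32 > 13, search left half
lo=0, hi=4, mid=2, arr[mid]=24 -> 24 > 13, search left half
lo=0, hi=1, mid=0, arr[mid]=10 -> 10 < 13, search right half
lo=1, hi=1, mid=1, arr[mid]=15 -> 15 > 13, search left half
lo=1 > hi=0, target 13 not found

Binary search determines that 13 is not in the array after 4 comparisons. The search space was exhausted without finding the target.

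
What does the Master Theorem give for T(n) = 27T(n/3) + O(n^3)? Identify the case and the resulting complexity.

Master Theorem for T(n) = 27T(n/3) + O(n^3):

a = 27, b = 3, c = 3
log_b(a) = log_3(27) = 3.0000

Case 2: c = 3 = log_3(27) = 3.0000
T(n) = O(n^3 log n) = O(n^3 log n)

For T(n) = 27T(n/3) + O(n^3): log_3(27) = 3.0000. This is Case 2 of the Master Theorem (c = log_b(a), equal work at all levels), giving O(n^3 log n).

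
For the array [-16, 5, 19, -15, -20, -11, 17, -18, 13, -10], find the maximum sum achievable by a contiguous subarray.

Using Kadane's algorithm on [-16, 5, 19, -15, -20, -11, 17, -18, 13, -10]:

Scanning through the array:
Position 1 (value 5): max_ending_here = 5, max_so_far = 5
Position 2 (value 19): max_ending_here = 24, max_so_far = 24
Position 3 (value -15): max_ending_here = 9, max_so_far = 24
Position 4 (value -20): max_ending_here = -11, max_so_far = 24
Position 5 (value -11): max_ending_here = -11, max_so_far = 24
Position 6 (value 17): max_ending_here = 17, max_so_far = 24
Position 7 (value -18): max_ending_here = -1, max_so_far = 24
Position 8 (value 13): max_ending_here = 13, max_so_far = 24
Position 9 (value -10): max_ending_here = 3, max_so_far = 24

Maximum subarray: [5, 19]
Maximum sum: 24

The maximum subarray is [5, 19] with sum 24. This subarray runs from index 1 to index 2.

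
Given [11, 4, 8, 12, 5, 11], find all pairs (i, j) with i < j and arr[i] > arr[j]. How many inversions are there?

Finding inversions in [11, 4, 8, 12, 5, 11]:

(0, 1): arr[0]=11 > arr[1]=4
(0, 2): arr[0]=11 > arr[2]=8
(0, 4): arr[0]=11 > arr[4]=5
(2, 4): arr[2]=8 > arr[4]=5
(3, 4): arr[3]=12 > arr[4]=5
(3, 5): arr[3]=12 > arr[5]=11

Total inversions: 6

The array has 6 inversion(s): (0,1), (0,2), (0,4), (2,4), (3,4), (3,5). Each pair (i,j) satisfies i < j and arr[i] > arr[j].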